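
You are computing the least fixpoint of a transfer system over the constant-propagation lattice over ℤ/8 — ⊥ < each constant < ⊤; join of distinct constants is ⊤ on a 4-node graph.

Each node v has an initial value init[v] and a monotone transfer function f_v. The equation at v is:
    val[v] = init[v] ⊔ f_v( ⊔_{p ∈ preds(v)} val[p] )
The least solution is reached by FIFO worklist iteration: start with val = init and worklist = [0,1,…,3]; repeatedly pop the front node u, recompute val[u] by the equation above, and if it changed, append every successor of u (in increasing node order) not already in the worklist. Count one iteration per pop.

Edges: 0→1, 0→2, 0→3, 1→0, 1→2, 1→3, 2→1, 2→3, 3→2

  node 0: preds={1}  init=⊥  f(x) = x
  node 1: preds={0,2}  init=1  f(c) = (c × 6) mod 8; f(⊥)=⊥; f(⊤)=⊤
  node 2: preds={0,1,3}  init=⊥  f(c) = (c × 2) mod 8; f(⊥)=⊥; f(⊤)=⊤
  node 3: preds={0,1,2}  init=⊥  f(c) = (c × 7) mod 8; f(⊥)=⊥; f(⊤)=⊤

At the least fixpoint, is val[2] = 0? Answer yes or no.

no

Worklist (8 pops):
  #1 pop 0: in=1 → 1 (was ⊥); enqueue []
  #2 pop 1: in=1 → ⊤ (was 1); enqueue [0]
  #3 pop 2: in=⊤ → ⊤ (was ⊥); enqueue [1]
  #4 pop 3: in=⊤ → ⊤ (was ⊥); enqueue [2]
  #5 pop 0: in=⊤ → ⊤ (was 1); enqueue [3]
  #6 pop 1: in=⊤ → ⊤ (no change)
  #7 pop 2: in=⊤ → ⊤ (no change)
  #8 pop 3: in=⊤ → ⊤ (no change)

Fixpoint:
  val[0] = ⊤
  val[1] = ⊤
  val[2] = ⊤
  val[3] = ⊤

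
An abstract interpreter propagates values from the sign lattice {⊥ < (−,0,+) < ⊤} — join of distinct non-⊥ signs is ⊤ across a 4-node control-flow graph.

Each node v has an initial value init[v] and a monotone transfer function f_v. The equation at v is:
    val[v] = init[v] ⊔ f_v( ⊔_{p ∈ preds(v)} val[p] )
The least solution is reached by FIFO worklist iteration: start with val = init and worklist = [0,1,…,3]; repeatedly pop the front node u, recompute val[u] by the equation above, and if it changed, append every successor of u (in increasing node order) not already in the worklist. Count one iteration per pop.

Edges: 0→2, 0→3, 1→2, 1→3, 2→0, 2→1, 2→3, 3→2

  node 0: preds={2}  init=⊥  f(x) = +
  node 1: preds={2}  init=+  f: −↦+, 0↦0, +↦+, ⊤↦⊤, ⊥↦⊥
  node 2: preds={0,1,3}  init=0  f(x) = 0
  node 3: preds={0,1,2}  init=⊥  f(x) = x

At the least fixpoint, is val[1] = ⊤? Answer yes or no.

yes

Trace (5 dequeues):
  [1] u=0 | in 0 | out + | prev ⊥ | push {}
  [2] u=1 | in 0 | out ⊤ | prev + | push {}
  [3] u=2 | in ⊤ | out 0 | ==
  [4] u=3 | in ⊤ | out ⊤ | prev ⊥ | push {2}
  [5] u=2 | in ⊤ | out 0 | ==

Converged values:
  [0] +
  [1] ⊤
  [2] 0
  [3] ⊤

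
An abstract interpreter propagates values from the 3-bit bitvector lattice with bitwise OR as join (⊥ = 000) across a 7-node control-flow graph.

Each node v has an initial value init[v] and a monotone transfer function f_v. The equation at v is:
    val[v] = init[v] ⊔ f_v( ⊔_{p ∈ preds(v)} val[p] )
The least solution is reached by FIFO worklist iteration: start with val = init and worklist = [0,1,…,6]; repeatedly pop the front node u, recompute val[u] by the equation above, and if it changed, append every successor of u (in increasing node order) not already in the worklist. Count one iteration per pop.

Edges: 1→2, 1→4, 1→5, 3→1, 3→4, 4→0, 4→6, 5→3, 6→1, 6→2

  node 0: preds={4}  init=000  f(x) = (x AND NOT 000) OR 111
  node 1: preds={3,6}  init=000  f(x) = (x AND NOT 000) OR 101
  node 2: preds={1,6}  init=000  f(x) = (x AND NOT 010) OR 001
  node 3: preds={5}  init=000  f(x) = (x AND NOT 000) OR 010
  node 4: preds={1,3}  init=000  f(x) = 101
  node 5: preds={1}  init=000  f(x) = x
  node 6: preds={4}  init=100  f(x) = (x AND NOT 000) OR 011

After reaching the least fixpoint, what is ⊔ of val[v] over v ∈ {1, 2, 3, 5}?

111

Trace (15 dequeues):
  [1] u=0 | in 000 | out 111 | prev 000 | push {}
  [2] u=1 | in 100 | out 101 | prev 000 | push {}
  [3] u=2 | in 101 | out 101 | prev 000 | push {}
  [4] u=3 | in 000 | out 010 | prev 000 | push {1}
  [5] u=4 | in 111 | out 101 | prev 000 | push {0}
  [6] u=5 | in 101 | out 101 | prev 000 | push {3}
  [7] u=6 | in 101 | out 111 | prev 100 | push {2}
  [8] u=1 | in 111 | out 111 | prev 101 | push {4,5}
  [9] u=0 | in 101 | out 111 | ==
  [10] u=3 | in 101 | out 111 | prev 010 | push {1}
  [11] u=2 | in 111 | out 101 | ==
  [12] u=4 | in 111 | out 101 | ==
  [13] u=5 | in 111 | out 111 | prev 101 | push {3}
  [14] u=1 | in 111 | out 111 | ==
  [15] u=3 | in 111 | out 111 | ==

Converged values:
  [0] 111
  [1] 111
  [2] 101
  [3] 111
  [4] 101
  [5] 111
  [6] 111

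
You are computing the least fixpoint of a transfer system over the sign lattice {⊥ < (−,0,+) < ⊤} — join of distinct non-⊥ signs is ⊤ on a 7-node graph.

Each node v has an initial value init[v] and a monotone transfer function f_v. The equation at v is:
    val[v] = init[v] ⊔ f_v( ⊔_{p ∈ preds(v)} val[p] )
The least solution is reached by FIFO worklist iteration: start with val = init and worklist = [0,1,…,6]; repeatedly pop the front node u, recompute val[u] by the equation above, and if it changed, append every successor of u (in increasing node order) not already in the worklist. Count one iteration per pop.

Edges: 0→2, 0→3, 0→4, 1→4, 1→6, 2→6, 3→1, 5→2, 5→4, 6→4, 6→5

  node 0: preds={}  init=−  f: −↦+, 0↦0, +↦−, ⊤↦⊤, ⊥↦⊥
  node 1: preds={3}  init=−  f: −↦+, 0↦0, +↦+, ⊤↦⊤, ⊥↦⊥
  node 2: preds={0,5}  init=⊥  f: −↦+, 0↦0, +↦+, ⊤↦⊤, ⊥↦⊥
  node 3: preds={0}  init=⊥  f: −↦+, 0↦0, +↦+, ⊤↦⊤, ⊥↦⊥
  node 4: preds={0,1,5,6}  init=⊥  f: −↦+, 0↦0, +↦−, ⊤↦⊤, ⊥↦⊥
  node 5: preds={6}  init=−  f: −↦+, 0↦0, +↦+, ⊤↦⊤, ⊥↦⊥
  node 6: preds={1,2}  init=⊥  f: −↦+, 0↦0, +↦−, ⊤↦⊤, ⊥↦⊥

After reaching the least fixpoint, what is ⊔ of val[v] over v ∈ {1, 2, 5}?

⊤

Trace (14 dequeues):
  [1] u=0 | in ⊥ | out − | ==
  [2] u=1 | in ⊥ | out − | ==
  [3] u=2 | in − | out + | prev ⊥ | push {}
  [4] u=3 | in − | out + | prev ⊥ | push {1}
  [5] u=4 | in − | out + | prev ⊥ | push {}
  [6] u=5 | in ⊥ | out − | ==
  [7] u=6 | in ⊤ | out ⊤ | prev ⊥ | push {4,5}
  [8] u=1 | in + | out ⊤ | prev − | push {6}
  [9] u=4 | in ⊤ | out ⊤ | prev + | push {}
  [10] u=5 | in ⊤ | out ⊤ | prev − | push {2,4}
  [11] u=6 | in ⊤ | out ⊤ | ==
  [12] u=2 | in ⊤ | out ⊤ | prev + | push {6}
  [13] u=4 | in ⊤ | out ⊤ | ==
  [14] u=6 | in ⊤ | out ⊤ | ==

Converged values:
  [0] −
  [1] ⊤
  [2] ⊤
  [3] +
  [4] ⊤
  [5] ⊤
  [6] ⊤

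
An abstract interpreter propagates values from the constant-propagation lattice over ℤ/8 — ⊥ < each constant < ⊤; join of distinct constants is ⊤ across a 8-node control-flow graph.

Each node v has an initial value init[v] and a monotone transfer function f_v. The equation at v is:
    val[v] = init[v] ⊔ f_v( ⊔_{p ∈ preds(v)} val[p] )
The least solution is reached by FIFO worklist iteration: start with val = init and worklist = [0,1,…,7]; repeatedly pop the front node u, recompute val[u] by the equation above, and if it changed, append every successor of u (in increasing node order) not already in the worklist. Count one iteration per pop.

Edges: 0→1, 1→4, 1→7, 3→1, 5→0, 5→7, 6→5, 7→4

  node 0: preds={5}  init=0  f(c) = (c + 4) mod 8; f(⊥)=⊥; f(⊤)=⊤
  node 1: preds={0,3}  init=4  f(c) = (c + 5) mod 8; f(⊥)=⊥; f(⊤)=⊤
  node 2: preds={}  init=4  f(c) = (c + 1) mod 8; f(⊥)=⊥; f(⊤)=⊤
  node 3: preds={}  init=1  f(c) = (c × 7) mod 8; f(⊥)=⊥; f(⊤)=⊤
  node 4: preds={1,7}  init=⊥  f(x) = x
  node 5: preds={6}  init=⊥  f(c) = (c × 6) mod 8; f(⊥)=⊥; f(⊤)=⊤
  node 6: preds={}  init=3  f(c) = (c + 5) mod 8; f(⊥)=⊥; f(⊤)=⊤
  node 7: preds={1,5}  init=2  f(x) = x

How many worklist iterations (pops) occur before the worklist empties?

11

Iteration log — 11 steps:
  step 1. node 0  ⊔preds=⊥  new=0  stable
  step 2. node 1  ⊔preds=⊤  new=⊤  old=4  +wl: 
  step 3. node 2  ⊔preds=⊥  new=4  stable
  step 4. node 3  ⊔preds=⊥  new=1  stable
  step 5. node 4  ⊔preds=⊤  new=⊤  old=⊥  +wl: 
  step 6. node 5  ⊔preds=3  new=2  old=⊥  +wl: 0
  step 7. node 6  ⊔preds=⊥  new=3  stable
  step 8. node 7  ⊔preds=⊤  new=⊤  old=2  +wl: 4
  step 9. node 0  ⊔preds=2  new=⊤  old=0  +wl: 1
  step 10. node 4  ⊔preds=⊤  new=⊤  stable
  step 11. node 1  ⊔preds=⊤  new=⊤  stable

Least fixpoint reached:
  node 0: ⊤
  node 1: ⊤
  node 2: 4
  node 3: 1
  node 4: ⊤
  node 5: 2
  node 6: 3
  node 7: ⊤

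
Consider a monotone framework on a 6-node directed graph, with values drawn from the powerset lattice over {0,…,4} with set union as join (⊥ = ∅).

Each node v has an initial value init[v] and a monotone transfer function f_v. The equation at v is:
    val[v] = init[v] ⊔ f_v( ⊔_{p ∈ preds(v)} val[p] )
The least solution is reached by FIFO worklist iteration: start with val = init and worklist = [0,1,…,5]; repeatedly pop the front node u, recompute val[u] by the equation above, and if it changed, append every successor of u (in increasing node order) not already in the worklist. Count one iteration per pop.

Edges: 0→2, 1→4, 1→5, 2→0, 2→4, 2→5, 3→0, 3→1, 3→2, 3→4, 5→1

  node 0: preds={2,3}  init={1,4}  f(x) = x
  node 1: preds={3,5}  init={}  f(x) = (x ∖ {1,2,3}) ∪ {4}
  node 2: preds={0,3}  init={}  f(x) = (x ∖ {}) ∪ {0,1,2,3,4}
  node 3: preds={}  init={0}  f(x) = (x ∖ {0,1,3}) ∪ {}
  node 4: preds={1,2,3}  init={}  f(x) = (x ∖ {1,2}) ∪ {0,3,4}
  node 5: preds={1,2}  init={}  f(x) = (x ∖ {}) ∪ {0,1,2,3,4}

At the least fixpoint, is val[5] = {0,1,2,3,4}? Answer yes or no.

Iteration log — 9 steps:
  step 1. node 0  ⊔preds={0}  new={0,1,4}  old={1,4}  +wl: 
  step 2. node 1  ⊔preds={0}  new={0,4}  old={}  +wl: 
  step 3. node 2  ⊔preds={0,1,4}  new={0,1,2,3,4}  old={}  +wl: 0
  step 4. node 3  ⊔preds={}  new={0}  stable
  step 5. node 4  ⊔preds={0,1,2,3,4}  new={0,3,4}  old={}  +wl: 
  step 6. node 5  ⊔preds={0,1,2,3,4}  new={0,1,2,3,4}  old={}  +wl: 1
  step 7. node 0  ⊔preds={0,1,2,3,4}  new={0,1,2,3,4}  old={0,1,4}  +wl: 2
  step 8. node 1  ⊔preds={0,1,2,3,4}  new={0,4}  stable
  step 9. node 2  ⊔preds={0,1,2,3,4}  new={0,1,2,3,4}  stable

Least fixpoint reached:
  node 0: {0,1,2,3,4}
  node 1: {0,4}
  node 2: {0,1,2,3,4}
  node 3: {0}
  node 4: {0,3,4}
  node 5: {0,1,2,3,4}

yes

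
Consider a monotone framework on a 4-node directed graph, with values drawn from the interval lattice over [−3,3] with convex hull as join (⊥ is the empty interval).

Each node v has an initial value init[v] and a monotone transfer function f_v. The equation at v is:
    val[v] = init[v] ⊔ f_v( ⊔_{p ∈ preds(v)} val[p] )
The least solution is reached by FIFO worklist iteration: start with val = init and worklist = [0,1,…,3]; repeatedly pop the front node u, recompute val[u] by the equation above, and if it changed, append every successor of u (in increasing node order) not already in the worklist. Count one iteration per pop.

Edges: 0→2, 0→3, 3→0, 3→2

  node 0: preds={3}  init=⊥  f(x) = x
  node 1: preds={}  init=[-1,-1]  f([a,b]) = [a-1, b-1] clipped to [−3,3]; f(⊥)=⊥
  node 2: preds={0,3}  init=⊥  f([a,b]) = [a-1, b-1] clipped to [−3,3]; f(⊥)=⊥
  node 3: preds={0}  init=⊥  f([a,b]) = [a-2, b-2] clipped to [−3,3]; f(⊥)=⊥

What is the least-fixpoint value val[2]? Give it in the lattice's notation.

⊥

Worklist (4 pops):
  #1 pop 0: in=⊥ → ⊥ (no change)
  #2 pop 1: in=⊥ → [-1,-1] (no change)
  #3 pop 2: in=⊥ → ⊥ (no change)
  #4 pop 3: in=⊥ → ⊥ (no change)

Fixpoint:
  val[0] = ⊥
  val[1] = [-1,-1]
  val[2] = ⊥
  val[3] = ⊥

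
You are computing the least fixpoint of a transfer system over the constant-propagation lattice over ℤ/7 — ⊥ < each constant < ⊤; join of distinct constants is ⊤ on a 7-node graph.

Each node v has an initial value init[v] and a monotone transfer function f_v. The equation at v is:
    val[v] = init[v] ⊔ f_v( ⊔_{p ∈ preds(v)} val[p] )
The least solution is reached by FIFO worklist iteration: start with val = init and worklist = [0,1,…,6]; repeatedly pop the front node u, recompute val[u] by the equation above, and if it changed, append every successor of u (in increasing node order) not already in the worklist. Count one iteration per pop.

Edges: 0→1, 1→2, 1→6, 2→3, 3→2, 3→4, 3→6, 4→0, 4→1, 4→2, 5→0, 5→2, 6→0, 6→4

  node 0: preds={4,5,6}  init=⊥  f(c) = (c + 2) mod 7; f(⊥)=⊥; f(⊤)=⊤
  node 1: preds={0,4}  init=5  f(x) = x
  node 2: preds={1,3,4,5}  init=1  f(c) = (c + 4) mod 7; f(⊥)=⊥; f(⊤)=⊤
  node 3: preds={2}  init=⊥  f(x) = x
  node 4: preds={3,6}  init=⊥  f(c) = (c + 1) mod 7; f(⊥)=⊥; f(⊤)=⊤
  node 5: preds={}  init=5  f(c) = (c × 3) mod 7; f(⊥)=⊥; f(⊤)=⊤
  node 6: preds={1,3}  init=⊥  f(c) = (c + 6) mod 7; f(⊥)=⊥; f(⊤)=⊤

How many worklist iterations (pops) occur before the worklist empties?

Iteration log — 11 steps:
  step 1. node 0  ⊔preds=5  new=0  old=⊥  +wl: 
  step 2. node 1  ⊔preds=0  new=⊤  old=5  +wl: 
  step 3. node 2  ⊔preds=⊤  new=⊤  old=1  +wl: 
  step 4. node 3  ⊔preds=⊤  new=⊤  old=⊥  +wl: 2
  step 5. node 4  ⊔preds=⊤  new=⊤  old=⊥  +wl: 0,1
  step 6. node 5  ⊔preds=⊥  new=5  stable
  step 7. node 6  ⊔preds=⊤  new=⊤  old=⊥  +wl: 4
  step 8. node 2  ⊔preds=⊤  new=⊤  stable
  step 9. node 0  ⊔preds=⊤  new=⊤  old=0  +wl: 
  step 10. node 1  ⊔preds=⊤  new=⊤  stable
  step 11. node 4  ⊔preds=⊤  new=⊤  stable

Least fixpoint reached:
  node 0: ⊤
  node 1: ⊤
  node 2: ⊤
  node 3: ⊤
  node 4: ⊤
  node 5: 5
  node 6: ⊤

11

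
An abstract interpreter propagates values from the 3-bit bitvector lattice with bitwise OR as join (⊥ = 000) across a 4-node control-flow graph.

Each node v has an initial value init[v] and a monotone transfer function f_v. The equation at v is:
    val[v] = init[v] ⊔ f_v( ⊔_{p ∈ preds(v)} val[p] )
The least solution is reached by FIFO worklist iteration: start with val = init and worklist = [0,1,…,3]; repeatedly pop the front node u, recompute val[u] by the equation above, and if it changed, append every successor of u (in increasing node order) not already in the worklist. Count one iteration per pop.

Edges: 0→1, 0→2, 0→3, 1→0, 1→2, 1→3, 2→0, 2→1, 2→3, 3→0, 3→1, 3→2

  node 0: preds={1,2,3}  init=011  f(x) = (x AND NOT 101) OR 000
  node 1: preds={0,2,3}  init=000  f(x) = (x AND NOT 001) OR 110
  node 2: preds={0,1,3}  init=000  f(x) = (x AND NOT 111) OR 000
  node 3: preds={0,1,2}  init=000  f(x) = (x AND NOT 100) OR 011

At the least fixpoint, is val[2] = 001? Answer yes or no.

Iteration log — 7 steps:
  step 1. node 0  ⊔preds=000  new=011  stable
  step 2. node 1  ⊔preds=011  new=110  old=000  +wl: 0
  step 3. node 2  ⊔preds=111  new=000  stable
  step 4. node 3  ⊔preds=111  new=011  old=000  +wl: 1,2
  step 5. node 0  ⊔preds=111  new=011  stable
  step 6. node 1  ⊔preds=011  new=110  stable
  step 7. node 2  ⊔preds=111  new=000  stable

Least fixpoint reached:
  node 0: 011
  node 1: 110
  node 2: 000
  node 3: 011

no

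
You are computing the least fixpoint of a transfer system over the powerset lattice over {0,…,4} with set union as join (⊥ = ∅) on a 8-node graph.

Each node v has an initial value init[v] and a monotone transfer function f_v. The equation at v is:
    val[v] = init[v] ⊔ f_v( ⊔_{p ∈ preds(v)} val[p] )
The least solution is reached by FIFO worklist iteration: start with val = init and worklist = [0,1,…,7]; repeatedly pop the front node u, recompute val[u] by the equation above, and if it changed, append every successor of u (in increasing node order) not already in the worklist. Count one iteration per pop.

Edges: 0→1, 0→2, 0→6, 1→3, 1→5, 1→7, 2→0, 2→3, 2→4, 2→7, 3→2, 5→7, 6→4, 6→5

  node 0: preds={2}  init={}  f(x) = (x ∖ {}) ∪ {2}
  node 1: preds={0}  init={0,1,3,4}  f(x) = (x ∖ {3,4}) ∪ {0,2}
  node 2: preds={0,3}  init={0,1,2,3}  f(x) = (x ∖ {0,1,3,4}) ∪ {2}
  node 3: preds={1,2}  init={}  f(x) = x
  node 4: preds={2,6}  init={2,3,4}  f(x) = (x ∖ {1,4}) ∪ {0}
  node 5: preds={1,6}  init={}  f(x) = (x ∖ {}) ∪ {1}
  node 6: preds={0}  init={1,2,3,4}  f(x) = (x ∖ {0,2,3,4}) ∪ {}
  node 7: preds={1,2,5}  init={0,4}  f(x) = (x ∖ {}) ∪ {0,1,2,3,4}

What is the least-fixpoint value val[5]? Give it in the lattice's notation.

{0,1,2,3,4}

Worklist (9 pops):
  #1 pop 0: in={0,1,2,3} → {0,1,2,3} (was {}); enqueue []
  #2 pop 1: in={0,1,2,3} → {0,1,2,3,4} (was {0,1,3,4}); enqueue []
  #3 pop 2: in={0,1,2,3} → {0,1,2,3} (no change)
  #4 pop 3: in={0,1,2,3,4} → {0,1,2,3,4} (was {}); enqueue [2]
  #5 pop 4: in={0,1,2,3,4} → {0,2,3,4} (was {2,3,4}); enqueue []
  #6 pop 5: in={0,1,2,3,4} → {0,1,2,3,4} (was {}); enqueue []
  #7 pop 6: in={0,1,2,3} → {1,2,3,4} (no change)
  #8 pop 7: in={0,1,2,3,4} → {0,1,2,3,4} (was {0,4}); enqueue []
  #9 pop 2: in={0,1,2,3,4} → {0,1,2,3} (no change)

Fixpoint:
  val[0] = {0,1,2,3}
  val[1] = {0,1,2,3,4}
  val[2] = {0,1,2,3}
  val[3] = {0,1,2,3,4}
  val[4] = {0,2,3,4}
  val[5] = {0,1,2,3,4}
  val[6] = {1,2,3,4}
  val[7] = {0,1,2,3,4}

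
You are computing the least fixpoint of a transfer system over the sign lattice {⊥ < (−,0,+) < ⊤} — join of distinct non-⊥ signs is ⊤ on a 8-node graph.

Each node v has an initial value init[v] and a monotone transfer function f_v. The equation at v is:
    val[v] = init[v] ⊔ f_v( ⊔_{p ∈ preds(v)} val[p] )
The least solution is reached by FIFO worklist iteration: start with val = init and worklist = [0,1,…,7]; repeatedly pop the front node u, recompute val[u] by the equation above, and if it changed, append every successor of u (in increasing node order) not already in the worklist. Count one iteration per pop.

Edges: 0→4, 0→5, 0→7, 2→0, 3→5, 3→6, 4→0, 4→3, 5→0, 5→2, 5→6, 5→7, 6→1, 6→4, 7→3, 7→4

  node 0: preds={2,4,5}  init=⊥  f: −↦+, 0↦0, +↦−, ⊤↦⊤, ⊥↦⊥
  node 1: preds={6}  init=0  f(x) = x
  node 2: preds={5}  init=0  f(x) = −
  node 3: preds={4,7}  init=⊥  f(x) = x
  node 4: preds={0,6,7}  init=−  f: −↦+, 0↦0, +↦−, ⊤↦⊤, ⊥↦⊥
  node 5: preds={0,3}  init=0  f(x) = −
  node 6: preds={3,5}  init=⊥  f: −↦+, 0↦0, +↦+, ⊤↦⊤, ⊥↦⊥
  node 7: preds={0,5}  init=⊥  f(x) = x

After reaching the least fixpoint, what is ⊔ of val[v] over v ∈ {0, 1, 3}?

Worklist (15 pops):
  #1 pop 0: in=⊤ → ⊤ (was ⊥); enqueue []
  #2 pop 1: in=⊥ → 0 (no change)
  #3 pop 2: in=0 → ⊤ (was 0); enqueue [0]
  #4 pop 3: in=− → − (was ⊥); enqueue []
  #5 pop 4: in=⊤ → ⊤ (was −); enqueue [3]
  #6 pop 5: in=⊤ → ⊤ (was 0); enqueue [2]
  #7 pop 6: in=⊤ → ⊤ (was ⊥); enqueue [1,4]
  #8 pop 7: in=⊤ → ⊤ (was ⊥); enqueue []
  #9 pop 0: in=⊤ → ⊤ (no change)
  #10 pop 3: in=⊤ → ⊤ (was −); enqueue [5,6]
  #11 pop 2: in=⊤ → ⊤ (no change)
  #12 pop 1: in=⊤ → ⊤ (was 0); enqueue []
  #13 pop 4: in=⊤ → ⊤ (no change)
  #14 pop 5: in=⊤ → ⊤ (no change)
  #15 pop 6: in=⊤ → ⊤ (no change)

Fixpoint:
  val[0] = ⊤
  val[1] = ⊤
  val[2] = ⊤
  val[3] = ⊤
  val[4] = ⊤
  val[5] = ⊤
  val[6] = ⊤
  val[7] = ⊤

⊤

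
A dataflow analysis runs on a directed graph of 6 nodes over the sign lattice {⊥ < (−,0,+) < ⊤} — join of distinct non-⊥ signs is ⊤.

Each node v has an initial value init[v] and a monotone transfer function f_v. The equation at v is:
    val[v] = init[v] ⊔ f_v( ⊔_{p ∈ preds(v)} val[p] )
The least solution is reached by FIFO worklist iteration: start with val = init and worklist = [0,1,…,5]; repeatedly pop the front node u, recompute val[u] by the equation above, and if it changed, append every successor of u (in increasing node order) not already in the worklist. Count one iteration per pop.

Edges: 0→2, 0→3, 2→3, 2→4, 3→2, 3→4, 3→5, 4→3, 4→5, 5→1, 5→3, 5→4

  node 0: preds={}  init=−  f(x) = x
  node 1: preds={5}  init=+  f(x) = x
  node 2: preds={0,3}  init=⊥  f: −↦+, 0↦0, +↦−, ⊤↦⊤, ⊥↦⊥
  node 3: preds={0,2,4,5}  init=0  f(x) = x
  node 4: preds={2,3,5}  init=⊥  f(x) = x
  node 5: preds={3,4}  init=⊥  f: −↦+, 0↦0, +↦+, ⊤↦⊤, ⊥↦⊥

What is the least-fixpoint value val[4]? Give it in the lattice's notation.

Worklist (10 pops):
  #1 pop 0: in=⊥ → − (no change)
  #2 pop 1: in=⊥ → + (no change)
  #3 pop 2: in=⊤ → ⊤ (was ⊥); enqueue []
  #4 pop 3: in=⊤ → ⊤ (was 0); enqueue [2]
  #5 pop 4: in=⊤ → ⊤ (was ⊥); enqueue [3]
  #6 pop 5: in=⊤ → ⊤ (was ⊥); enqueue [1,4]
  #7 pop 2: in=⊤ → ⊤ (no change)
  #8 pop 3: in=⊤ → ⊤ (no change)
  #9 pop 1: in=⊤ → ⊤ (was +); enqueue []
  #10 pop 4: in=⊤ → ⊤ (no change)

Fixpoint:
  val[0] = −
  val[1] = ⊤
  val[2] = ⊤
  val[3] = ⊤
  val[4] = ⊤
  val[5] = ⊤

⊤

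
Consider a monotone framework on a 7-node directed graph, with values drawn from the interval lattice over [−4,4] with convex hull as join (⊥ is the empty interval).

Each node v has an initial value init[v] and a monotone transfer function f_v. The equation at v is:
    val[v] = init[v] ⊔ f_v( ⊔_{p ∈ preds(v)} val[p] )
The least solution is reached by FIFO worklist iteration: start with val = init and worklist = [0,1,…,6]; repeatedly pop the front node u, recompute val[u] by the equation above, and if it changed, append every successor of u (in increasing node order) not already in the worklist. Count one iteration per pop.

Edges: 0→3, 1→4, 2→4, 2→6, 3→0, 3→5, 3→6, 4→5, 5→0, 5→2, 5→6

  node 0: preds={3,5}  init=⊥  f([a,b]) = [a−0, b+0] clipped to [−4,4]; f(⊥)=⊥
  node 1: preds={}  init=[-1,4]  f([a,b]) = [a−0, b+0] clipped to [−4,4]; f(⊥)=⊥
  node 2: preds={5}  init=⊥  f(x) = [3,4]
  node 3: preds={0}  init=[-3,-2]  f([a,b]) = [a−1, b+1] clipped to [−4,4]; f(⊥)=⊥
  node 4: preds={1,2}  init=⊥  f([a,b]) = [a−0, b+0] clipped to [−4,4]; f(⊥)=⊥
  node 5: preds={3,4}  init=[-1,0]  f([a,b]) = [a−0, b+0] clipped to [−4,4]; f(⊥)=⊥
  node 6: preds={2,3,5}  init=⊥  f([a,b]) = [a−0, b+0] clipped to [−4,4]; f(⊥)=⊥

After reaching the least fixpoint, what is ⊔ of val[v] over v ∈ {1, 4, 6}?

Iteration log — 13 steps:
  step 1. node 0  ⊔preds=[-3,0]  new=[-3,0]  old=⊥  +wl: 
  step 2. node 1  ⊔preds=⊥  new=[-1,4]  stable
  step 3. node 2  ⊔preds=[-1,0]  new=[3,4]  old=⊥  +wl: 
  step 4. node 3  ⊔preds=[-3,0]  new=[-4,1]  old=[-3,-2]  +wl: 0
  step 5. node 4  ⊔preds=[-1,4]  new=[-1,4]  old=⊥  +wl: 
  step 6. node 5  ⊔preds=[-4,4]  new=[-4,4]  old=[-1,0]  +wl: 2
  step 7. node 6  ⊔preds=[-4,4]  new=[-4,4]  old=⊥  +wl: 
  step 8. node 0  ⊔preds=[-4,4]  new=[-4,4]  old=[-3,0]  +wl: 3
  step 9. node 2  ⊔preds=[-4,4]  new=[3,4]  stable
  step 10. node 3  ⊔preds=[-4,4]  new=[-4,4]  old=[-4,1]  +wl: 0,5,6
  step 11. node 0  ⊔preds=[-4,4]  new=[-4,4]  stable
  step 12. node 5  ⊔preds=[-4,4]  new=[-4,4]  stable
  step 13. node 6  ⊔preds=[-4,4]  new=[-4,4]  stable

Least fixpoint reached:
  node 0: [-4,4]
  node 1: [-1,4]
  node 2: [3,4]
  node 3: [-4,4]
  node 4: [-1,4]
  node 5: [-4,4]
  node 6: [-4,4]

[-4,4]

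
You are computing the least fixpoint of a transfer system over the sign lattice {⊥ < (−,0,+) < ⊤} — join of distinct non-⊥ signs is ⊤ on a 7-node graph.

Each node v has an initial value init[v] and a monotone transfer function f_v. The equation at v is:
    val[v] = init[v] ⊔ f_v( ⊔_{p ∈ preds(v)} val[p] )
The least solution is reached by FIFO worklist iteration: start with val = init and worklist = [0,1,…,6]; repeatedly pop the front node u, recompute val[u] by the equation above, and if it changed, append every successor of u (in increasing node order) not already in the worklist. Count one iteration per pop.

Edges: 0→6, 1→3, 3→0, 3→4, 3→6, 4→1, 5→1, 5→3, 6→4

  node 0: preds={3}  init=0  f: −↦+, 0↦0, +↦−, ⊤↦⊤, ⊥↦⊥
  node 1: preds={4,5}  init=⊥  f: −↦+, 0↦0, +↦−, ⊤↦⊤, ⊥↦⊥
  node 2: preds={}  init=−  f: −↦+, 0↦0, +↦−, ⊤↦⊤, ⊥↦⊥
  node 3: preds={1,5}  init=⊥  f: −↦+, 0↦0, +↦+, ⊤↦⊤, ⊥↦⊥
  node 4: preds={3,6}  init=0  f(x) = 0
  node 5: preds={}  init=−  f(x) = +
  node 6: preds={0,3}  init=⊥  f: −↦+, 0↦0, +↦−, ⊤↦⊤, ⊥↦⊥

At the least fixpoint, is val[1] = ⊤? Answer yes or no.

yes

Iteration log — 12 steps:
  step 1. node 0  ⊔preds=⊥  new=0  stable
  step 2. node 1  ⊔preds=⊤  new=⊤  old=⊥  +wl: 
  step 3. node 2  ⊔preds=⊥  new=−  stable
  step 4. node 3  ⊔preds=⊤  new=⊤  old=⊥  +wl: 0
  step 5. node 4  ⊔preds=⊤  new=0  stable
  step 6. node 5  ⊔preds=⊥  new=⊤  old=−  +wl: 1,3
  step 7. node 6  ⊔preds=⊤  new=⊤  old=⊥  +wl: 4
  step 8. node 0  ⊔preds=⊤  new=⊤  old=0  +wl: 6
  step 9. node 1  ⊔preds=⊤  new=⊤  stable
  step 10. node 3  ⊔preds=⊤  new=⊤  stable
  step 11. node 4  ⊔preds=⊤  new=0  stable
  step 12. node 6  ⊔preds=⊤  new=⊤  stable

Least fixpoint reached:
  node 0: ⊤
  node 1: ⊤
  node 2: −
  node 3: ⊤
  node 4: 0
  node 5: ⊤
  node 6: ⊤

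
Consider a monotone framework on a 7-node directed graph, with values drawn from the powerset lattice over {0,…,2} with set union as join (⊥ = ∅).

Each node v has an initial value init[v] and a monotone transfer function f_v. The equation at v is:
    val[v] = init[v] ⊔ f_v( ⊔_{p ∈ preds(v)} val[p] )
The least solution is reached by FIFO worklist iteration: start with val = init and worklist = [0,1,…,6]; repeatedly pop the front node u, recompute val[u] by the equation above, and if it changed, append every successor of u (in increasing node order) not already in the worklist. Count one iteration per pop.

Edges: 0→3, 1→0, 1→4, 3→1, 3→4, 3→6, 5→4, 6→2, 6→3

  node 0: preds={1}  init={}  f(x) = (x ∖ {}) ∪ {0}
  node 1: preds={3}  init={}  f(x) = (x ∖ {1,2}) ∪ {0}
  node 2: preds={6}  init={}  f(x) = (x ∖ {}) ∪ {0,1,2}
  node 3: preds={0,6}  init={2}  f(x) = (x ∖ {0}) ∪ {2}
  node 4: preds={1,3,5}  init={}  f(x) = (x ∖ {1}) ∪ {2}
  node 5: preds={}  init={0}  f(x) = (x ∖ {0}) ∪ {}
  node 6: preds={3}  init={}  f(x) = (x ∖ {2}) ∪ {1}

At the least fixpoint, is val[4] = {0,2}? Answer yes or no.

yes

Worklist (13 pops):
  #1 pop 0: in={} → {0} (was {}); enqueue []
  #2 pop 1: in={2} → {0} (was {}); enqueue [0]
  #3 pop 2: in={} → {0,1,2} (was {}); enqueue []
  #4 pop 3: in={0} → {2} (no change)
  #5 pop 4: in={0,2} → {0,2} (was {}); enqueue []
  #6 pop 5: in={} → {0} (no change)
  #7 pop 6: in={2} → {1} (was {}); enqueue [2,3]
  #8 pop 0: in={0} → {0} (no change)
  #9 pop 2: in={1} → {0,1,2} (no change)
  #10 pop 3: in={0,1} → {1,2} (was {2}); enqueue [1,4,6]
  #11 pop 1: in={1,2} → {0} (no change)
  #12 pop 4: in={0,1,2} → {0,2} (no change)
  #13 pop 6: in={1,2} → {1} (no change)

Fixpoint:
  val[0] = {0}
  val[1] = {0}
  val[2] = {0,1,2}
  val[3] = {1,2}
  val[4] = {0,2}
  val[5] = {0}
  val[6] = {1}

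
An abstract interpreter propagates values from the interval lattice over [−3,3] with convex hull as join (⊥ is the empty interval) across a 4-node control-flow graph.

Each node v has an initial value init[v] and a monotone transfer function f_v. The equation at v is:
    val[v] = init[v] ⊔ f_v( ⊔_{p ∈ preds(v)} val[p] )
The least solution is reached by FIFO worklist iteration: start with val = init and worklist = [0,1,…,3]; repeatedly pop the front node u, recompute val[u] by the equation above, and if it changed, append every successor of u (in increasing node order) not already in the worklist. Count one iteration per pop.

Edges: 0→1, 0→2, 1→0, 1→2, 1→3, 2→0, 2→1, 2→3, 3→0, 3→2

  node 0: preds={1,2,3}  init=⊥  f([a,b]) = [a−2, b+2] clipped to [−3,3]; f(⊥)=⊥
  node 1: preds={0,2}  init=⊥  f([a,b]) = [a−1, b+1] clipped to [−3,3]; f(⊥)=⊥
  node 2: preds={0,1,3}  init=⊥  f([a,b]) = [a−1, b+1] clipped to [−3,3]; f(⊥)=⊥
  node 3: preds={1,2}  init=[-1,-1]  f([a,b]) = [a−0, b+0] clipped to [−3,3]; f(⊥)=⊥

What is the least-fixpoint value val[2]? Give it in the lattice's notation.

[-3,3]

Iteration log — 9 steps:
  step 1. node 0  ⊔preds=[-1,-1]  new=[-3,1]  old=⊥  +wl: 
  step 2. node 1  ⊔preds=[-3,1]  new=[-3,2]  old=⊥  +wl: 0
  step 3. node 2  ⊔preds=[-3,2]  new=[-3,3]  old=⊥  +wl: 1
  step 4. node 3  ⊔preds=[-3,3]  new=[-3,3]  old=[-1,-1]  +wl: 2
  step 5. node 0  ⊔preds=[-3,3]  new=[-3,3]  old=[-3,1]  +wl: 
  step 6. node 1  ⊔preds=[-3,3]  new=[-3,3]  old=[-3,2]  +wl: 0,3
  step 7. node 2  ⊔preds=[-3,3]  new=[-3,3]  stable
  step 8. node 0  ⊔preds=[-3,3]  new=[-3,3]  stable
  step 9. node 3  ⊔preds=[-3,3]  new=[-3,3]  stable

Least fixpoint reached:
  node 0: [-3,3]
  node 1: [-3,3]
  node 2: [-3,3]
  node 3: [-3,3]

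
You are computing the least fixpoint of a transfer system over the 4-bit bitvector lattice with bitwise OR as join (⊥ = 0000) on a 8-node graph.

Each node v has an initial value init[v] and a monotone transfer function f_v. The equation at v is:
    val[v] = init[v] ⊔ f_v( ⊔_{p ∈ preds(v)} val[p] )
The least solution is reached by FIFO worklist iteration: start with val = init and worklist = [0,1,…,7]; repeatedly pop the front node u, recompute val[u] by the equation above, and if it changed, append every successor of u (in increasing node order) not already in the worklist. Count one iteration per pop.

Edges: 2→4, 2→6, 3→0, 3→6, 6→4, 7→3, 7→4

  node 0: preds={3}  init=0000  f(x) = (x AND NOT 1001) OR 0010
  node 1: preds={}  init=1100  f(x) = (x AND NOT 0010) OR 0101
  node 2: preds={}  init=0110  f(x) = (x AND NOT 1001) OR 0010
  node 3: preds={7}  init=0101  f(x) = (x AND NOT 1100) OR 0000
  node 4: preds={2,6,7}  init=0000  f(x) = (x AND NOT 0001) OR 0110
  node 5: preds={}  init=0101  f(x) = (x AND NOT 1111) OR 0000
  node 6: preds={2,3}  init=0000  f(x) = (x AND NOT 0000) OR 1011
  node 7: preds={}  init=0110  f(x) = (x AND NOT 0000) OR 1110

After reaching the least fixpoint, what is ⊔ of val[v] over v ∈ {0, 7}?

1110

Iteration log — 11 steps:
  step 1. node 0  ⊔preds=0101  new=0110  old=0000  +wl: 
  step 2. node 1  ⊔preds=0000  new=1101  old=1100  +wl: 
  step 3. node 2  ⊔preds=0000  new=0110  stable
  step 4. node 3  ⊔preds=0110  new=0111  old=0101  +wl: 0
  step 5. node 4  ⊔preds=0110  new=0110  old=0000  +wl: 
  step 6. node 5  ⊔preds=0000  new=0101  stable
  step 7. node 6  ⊔preds=0111  new=1111  old=0000  +wl: 4
  step 8. node 7  ⊔preds=0000  new=1110  old=0110  +wl: 3
  step 9. node 0  ⊔preds=0111  new=0110  stable
  step 10. node 4  ⊔preds=1111  new=1110  old=0110  +wl: 
  step 11. node 3  ⊔preds=1110  new=0111  stable

Least fixpoint reached:
  node 0: 0110
  node 1: 1101
  node 2: 0110
  node 3: 0111
  node 4: 1110
  node 5: 0101
  node 6: 1111
  node 7: 1110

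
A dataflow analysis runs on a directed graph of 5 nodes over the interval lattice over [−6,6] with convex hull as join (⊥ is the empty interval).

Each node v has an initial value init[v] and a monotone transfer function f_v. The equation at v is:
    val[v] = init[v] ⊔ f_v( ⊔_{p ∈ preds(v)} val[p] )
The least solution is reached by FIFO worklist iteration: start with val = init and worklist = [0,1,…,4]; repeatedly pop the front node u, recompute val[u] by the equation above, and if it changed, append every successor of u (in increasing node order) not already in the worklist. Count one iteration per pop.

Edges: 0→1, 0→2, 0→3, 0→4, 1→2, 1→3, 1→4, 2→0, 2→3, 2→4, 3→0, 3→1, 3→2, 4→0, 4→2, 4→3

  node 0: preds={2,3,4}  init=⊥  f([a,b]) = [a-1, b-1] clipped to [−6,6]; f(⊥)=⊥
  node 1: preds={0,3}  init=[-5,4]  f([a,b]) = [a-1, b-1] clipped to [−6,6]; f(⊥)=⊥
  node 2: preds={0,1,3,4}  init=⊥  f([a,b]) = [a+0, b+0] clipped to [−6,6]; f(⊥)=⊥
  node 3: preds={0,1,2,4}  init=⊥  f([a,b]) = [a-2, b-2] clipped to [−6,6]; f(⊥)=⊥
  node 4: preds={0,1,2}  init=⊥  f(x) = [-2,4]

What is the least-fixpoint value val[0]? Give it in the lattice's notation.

Worklist (11 pops):
  #1 pop 0: in=⊥ → ⊥ (no change)
  #2 pop 1: in=⊥ → [-5,4] (no change)
  #3 pop 2: in=[-5,4] → [-5,4] (was ⊥); enqueue [0]
  #4 pop 3: in=[-5,4] → [-6,2] (was ⊥); enqueue [1,2]
  #5 pop 4: in=[-5,4] → [-2,4] (was ⊥); enqueue [3]
  #6 pop 0: in=[-6,4] → [-6,3] (was ⊥); enqueue [4]
  #7 pop 1: in=[-6,3] → [-6,4] (was [-5,4]); enqueue []
  #8 pop 2: in=[-6,4] → [-6,4] (was [-5,4]); enqueue [0]
  #9 pop 3: in=[-6,4] → [-6,2] (no change)
  #10 pop 4: in=[-6,4] → [-2,4] (no change)
  #11 pop 0: in=[-6,4] → [-6,3] (no change)

Fixpoint:
  val[0] = [-6,3]
  val[1] = [-6,4]
  val[2] = [-6,4]
  val[3] = [-6,2]
  val[4] = [-2,4]

[-6,3]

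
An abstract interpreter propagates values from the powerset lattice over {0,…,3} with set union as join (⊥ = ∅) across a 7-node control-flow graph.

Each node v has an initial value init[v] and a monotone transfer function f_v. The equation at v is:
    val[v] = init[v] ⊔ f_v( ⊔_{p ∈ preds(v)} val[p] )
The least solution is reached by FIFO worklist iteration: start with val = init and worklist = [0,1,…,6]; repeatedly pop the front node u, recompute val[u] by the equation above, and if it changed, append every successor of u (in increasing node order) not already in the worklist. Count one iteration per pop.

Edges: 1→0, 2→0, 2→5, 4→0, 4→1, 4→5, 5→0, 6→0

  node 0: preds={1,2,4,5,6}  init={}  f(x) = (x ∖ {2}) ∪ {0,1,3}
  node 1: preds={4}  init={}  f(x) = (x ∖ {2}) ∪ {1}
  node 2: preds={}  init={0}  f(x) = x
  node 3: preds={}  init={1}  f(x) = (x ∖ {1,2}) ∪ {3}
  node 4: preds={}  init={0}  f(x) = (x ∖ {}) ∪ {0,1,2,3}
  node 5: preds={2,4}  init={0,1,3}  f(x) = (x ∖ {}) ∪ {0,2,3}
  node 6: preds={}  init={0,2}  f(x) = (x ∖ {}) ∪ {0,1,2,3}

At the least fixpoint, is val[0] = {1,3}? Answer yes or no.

Worklist (10 pops):
  #1 pop 0: in={0,1,2,3} → {0,1,3} (was {}); enqueue []
  #2 pop 1: in={0} → {0,1} (was {}); enqueue [0]
  #3 pop 2: in={} → {0} (no change)
  #4 pop 3: in={} → {1,3} (was {1}); enqueue []
  #5 pop 4: in={} → {0,1,2,3} (was {0}); enqueue [1]
  #6 pop 5: in={0,1,2,3} → {0,1,2,3} (was {0,1,3}); enqueue []
  #7 pop 6: in={} → {0,1,2,3} (was {0,2}); enqueue []
  #8 pop 0: in={0,1,2,3} → {0,1,3} (no change)
  #9 pop 1: in={0,1,2,3} → {0,1,3} (was {0,1}); enqueue [0]
  #10 pop 0: in={0,1,2,3} → {0,1,3} (no change)

Fixpoint:
  val[0] = {0,1,3}
  val[1] = {0,1,3}
  val[2] = {0}
  val[3] = {1,3}
  val[4] = {0,1,2,3}
  val[5] = {0,1,2,3}
  val[6] = {0,1,2,3}

no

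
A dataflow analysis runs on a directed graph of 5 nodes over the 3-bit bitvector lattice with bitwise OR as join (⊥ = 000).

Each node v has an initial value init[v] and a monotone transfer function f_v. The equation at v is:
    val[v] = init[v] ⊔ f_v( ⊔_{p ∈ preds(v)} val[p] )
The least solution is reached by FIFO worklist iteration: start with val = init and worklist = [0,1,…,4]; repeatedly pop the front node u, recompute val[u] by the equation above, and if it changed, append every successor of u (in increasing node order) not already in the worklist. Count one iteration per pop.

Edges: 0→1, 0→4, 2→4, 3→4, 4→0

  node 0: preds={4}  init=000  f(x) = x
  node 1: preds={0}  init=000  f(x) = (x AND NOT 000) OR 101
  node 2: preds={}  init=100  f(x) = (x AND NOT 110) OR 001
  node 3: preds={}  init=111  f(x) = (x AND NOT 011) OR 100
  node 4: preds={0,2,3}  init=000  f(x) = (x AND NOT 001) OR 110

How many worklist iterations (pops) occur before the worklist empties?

8

Worklist (8 pops):
  #1 pop 0: in=000 → 000 (no change)
  #2 pop 1: in=000 → 101 (was 000); enqueue []
  #3 pop 2: in=000 → 101 (was 100); enqueue []
  #4 pop 3: in=000 → 111 (no change)
  #5 pop 4: in=111 → 110 (was 000); enqueue [0]
  #6 pop 0: in=110 → 110 (was 000); enqueue [1,4]
  #7 pop 1: in=110 → 111 (was 101); enqueue []
  #8 pop 4: in=111 → 110 (no change)

Fixpoint:
  val[0] = 110
  val[1] = 111
  val[2] = 101
  val[3] = 111
  val[4] = 110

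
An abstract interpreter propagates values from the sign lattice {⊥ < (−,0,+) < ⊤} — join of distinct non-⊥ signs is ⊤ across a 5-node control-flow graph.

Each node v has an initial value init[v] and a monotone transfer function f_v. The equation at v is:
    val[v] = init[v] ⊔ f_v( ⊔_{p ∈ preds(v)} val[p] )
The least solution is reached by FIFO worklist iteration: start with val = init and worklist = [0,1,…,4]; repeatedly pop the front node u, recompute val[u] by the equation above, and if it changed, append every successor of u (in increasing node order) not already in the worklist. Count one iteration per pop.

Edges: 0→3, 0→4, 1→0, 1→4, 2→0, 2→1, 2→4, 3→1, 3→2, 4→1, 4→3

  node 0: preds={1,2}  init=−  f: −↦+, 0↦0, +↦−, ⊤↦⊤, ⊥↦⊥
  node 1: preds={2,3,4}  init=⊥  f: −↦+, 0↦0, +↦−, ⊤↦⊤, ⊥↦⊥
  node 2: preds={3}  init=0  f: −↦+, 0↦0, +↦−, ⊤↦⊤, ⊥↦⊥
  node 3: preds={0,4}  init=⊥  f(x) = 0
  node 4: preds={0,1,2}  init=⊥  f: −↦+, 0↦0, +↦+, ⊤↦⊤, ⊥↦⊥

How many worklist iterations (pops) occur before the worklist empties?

Trace (11 dequeues):
  [1] u=0 | in 0 | out ⊤ | prev − | push {}
  [2] u=1 | in 0 | out 0 | prev ⊥ | push {0}
  [3] u=2 | in ⊥ | out 0 | ==
  [4] u=3 | in ⊤ | out 0 | prev ⊥ | push {1,2}
  [5] u=4 | in ⊤ | out ⊤ | prev ⊥ | push {3}
  [6] u=0 | in 0 | out ⊤ | ==
  [7] u=1 | in ⊤ | out ⊤ | prev 0 | push {0,4}
  [8] u=2 | in 0 | out 0 | ==
  [9] u=3 | in ⊤ | out 0 | ==
  [10] u=0 | in ⊤ | out ⊤ | ==
  [11] u=4 | in ⊤ | out ⊤ | ==

Converged values:
  [0] ⊤
  [1] ⊤
  [2] 0
  [3] 0
  [4] ⊤

11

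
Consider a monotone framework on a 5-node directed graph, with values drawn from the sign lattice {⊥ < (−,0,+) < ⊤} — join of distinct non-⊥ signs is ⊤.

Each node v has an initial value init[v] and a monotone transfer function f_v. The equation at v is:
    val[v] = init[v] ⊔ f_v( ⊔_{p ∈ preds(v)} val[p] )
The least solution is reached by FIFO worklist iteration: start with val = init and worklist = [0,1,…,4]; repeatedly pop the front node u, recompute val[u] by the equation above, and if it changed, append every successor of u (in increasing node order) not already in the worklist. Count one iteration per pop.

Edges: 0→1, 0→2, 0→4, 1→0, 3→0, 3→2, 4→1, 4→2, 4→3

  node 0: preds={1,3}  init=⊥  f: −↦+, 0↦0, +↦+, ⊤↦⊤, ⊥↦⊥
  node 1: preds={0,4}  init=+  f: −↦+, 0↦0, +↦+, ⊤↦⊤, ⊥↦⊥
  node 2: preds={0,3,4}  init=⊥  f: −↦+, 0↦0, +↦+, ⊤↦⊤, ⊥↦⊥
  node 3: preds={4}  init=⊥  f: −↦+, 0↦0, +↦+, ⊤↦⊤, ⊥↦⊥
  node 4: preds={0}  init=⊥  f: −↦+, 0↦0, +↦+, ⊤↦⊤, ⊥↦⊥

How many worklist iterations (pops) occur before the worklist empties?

Iteration log — 10 steps:
  step 1. node 0  ⊔preds=+  new=+  old=⊥  +wl: 
  step 2. node 1  ⊔preds=+  new=+  stable
  step 3. node 2  ⊔preds=+  new=+  old=⊥  +wl: 
  step 4. node 3  ⊔preds=⊥  new=⊥  stable
  step 5. node 4  ⊔preds=+  new=+  old=⊥  +wl: 1,2,3
  step 6. node 1  ⊔preds=+  new=+  stable
  step 7. node 2  ⊔preds=+  new=+  stable
  step 8. node 3  ⊔preds=+  new=+  old=⊥  +wl: 0,2
  step 9. node 0  ⊔preds=+  new=+  stable
  step 10. node 2  ⊔preds=+  new=+  stable

Least fixpoint reached:
  node 0: +
  node 1: +
  node 2: +
  node 3: +
  node 4: +

10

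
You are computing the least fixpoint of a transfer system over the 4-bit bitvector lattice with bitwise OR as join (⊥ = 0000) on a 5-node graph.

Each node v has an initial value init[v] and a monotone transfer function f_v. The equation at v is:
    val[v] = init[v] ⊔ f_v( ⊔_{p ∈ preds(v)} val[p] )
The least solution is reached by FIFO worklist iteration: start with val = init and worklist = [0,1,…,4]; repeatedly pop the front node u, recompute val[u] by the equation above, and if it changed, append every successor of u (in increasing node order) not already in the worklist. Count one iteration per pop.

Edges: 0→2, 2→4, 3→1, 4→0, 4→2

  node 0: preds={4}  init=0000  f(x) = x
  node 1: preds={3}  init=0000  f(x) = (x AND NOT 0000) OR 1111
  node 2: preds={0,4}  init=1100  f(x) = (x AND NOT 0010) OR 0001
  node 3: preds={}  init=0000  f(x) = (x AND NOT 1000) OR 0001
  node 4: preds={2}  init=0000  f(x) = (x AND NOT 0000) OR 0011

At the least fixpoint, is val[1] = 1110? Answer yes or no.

no

Worklist (8 pops):
  #1 pop 0: in=0000 → 0000 (no change)
  #2 pop 1: in=0000 → 1111 (was 0000); enqueue []
  #3 pop 2: in=0000 → 1101 (was 1100); enqueue []
  #4 pop 3: in=0000 → 0001 (was 0000); enqueue [1]
  #5 pop 4: in=1101 → 1111 (was 0000); enqueue [0,2]
  #6 pop 1: in=0001 → 1111 (no change)
  #7 pop 0: in=1111 → 1111 (was 0000); enqueue []
  #8 pop 2: in=1111 → 1101 (no change)

Fixpoint:
  val[0] = 1111
  val[1] = 1111
  val[2] = 1101
  val[3] = 0001
  val[4] = 1111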